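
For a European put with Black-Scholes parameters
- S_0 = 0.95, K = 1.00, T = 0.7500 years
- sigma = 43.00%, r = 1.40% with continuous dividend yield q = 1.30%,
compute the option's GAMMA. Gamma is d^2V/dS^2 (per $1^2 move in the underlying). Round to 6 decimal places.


Answer: Gamma = 1.115321

Derivation:
d1 = 0.0504690217; d2 = -0.3219219019
phi(d1) = 0.3984345264; exp(-qT) = 0.9902973771; exp(-rT) = 0.9895549326
Gamma = exp(-qT) * phi(d1) / (S * sigma * sqrt(T)) = 0.9902973771 * 0.3984345264 / (0.9500 * 0.4300 * 0.8660254038) = 1.115321


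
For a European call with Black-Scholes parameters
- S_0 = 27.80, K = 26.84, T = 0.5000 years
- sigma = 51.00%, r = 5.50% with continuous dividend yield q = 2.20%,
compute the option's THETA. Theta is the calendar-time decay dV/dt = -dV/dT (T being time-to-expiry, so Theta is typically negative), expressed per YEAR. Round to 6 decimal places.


d1 = 0.3235157957; d2 = -0.0371086628
phi(d1) = 0.3786019960; exp(-qT) = 0.9890602788; exp(-rT) = 0.9728746826
Theta = -S*exp(-qT)*phi(d1)*sigma/(2*sqrt(T)) - r*K*exp(-rT)*N(d2) + q*S*exp(-qT)*N(d1)
N(d1) = 0.6268476765; N(d2) = 0.4851991825; sqrt(T) = 0.7071067812
Term 1 = -27.8000 * 0.9890602788 * 0.3786019960 * 0.5100 / (2 * 0.7071067812) = -3.7540982466
Term 2 = -0.0550 * 26.8400 * 0.9728746826 * 0.4851991825 = -0.6968224966
Term 3 = 0.0220 * 27.8000 * 0.9890602788 * 0.6268476765 = 0.3791859682
Theta = -3.7540982466 + (-0.6968224966) + (0.3791859682) = -4.071735

Answer: Theta = -4.071735


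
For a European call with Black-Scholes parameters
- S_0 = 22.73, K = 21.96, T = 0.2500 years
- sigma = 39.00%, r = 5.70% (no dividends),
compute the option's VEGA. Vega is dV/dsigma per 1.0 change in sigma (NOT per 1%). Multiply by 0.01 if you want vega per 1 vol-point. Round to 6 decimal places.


Answer: Vega = 4.268608

Derivation:
d1 = 0.3473103652; d2 = 0.1523103652
phi(d1) = 0.3755923955; exp(-qT) = 1.0000000000; exp(-rT) = 0.9858510507
Vega = S * exp(-qT) * phi(d1) * sqrt(T) = 22.7300 * 1.0000000000 * 0.3755923955 * 0.5000000000 = 4.268608


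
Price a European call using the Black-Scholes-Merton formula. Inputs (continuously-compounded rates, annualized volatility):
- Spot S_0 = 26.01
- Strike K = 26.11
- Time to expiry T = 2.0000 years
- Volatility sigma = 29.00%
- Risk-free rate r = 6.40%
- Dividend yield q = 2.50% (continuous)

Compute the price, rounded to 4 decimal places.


d1 = (ln(S/K) + (r - q + 0.5*sigma^2) * T) / (sigma * sqrt(T)) = 0.38589181
d2 = d1 - sigma * sqrt(T) = -0.02423012
exp(-rT) = 0.87985338; exp(-qT) = 0.95122942
C = S_0 * exp(-qT) * N(d1) - K * exp(-rT) * N(d2)
N(d1) = 0.65021160; N(d2) = 0.49033453
C = 26.0100 * 0.95122942 * 0.65021160 - 26.1100 * 0.87985338 * 0.49033453 = 4.8228

Answer: Price = 4.8228


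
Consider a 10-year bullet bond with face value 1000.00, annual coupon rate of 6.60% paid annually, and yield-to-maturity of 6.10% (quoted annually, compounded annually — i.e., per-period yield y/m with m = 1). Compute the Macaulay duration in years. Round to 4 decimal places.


Coupon per period c = face * coupon_rate / m = 66.000000
Periods per year m = 1; per-period yield y/m = 0.061000
Number of cashflows N = 10
Cashflows (t years, CF_t, discount factor 1/(1+y/m)^(m*t), PV):
  t = 1.0000: CF_t = 66.000000, DF = 0.942507, PV = 62.205467
  t = 2.0000: CF_t = 66.000000, DF = 0.888320, PV = 58.629092
  t = 3.0000: CF_t = 66.000000, DF = 0.837247, PV = 55.258334
  t = 4.0000: CF_t = 66.000000, DF = 0.789112, PV = 52.081370
  t = 5.0000: CF_t = 66.000000, DF = 0.743743, PV = 49.087059
  t = 6.0000: CF_t = 66.000000, DF = 0.700983, PV = 46.264900
  t = 7.0000: CF_t = 66.000000, DF = 0.660682, PV = 43.604996
  t = 8.0000: CF_t = 66.000000, DF = 0.622697, PV = 41.098017
  t = 9.0000: CF_t = 66.000000, DF = 0.586897, PV = 38.735171
  t = 10.0000: CF_t = 1066.000000, DF = 0.553154, PV = 589.662305
Price P = sum_t PV_t = 1036.626710
Macaulay numerator sum_t t * PV_t:
  t * PV_t at t = 1.0000: 62.205467
  t * PV_t at t = 2.0000: 117.258184
  t * PV_t at t = 3.0000: 165.775001
  t * PV_t at t = 4.0000: 208.325480
  t * PV_t at t = 5.0000: 245.435297
  t * PV_t at t = 6.0000: 277.589403
  t * PV_t at t = 7.0000: 305.234970
  t * PV_t at t = 8.0000: 328.784134
  t * PV_t at t = 9.0000: 348.616541
  t * PV_t at t = 10.0000: 5896.623049
Macaulay duration D = (sum_t t * PV_t) / P = 7955.847525 / 1036.626710 = 7.674747

Answer: Macaulay duration = 7.6747 years


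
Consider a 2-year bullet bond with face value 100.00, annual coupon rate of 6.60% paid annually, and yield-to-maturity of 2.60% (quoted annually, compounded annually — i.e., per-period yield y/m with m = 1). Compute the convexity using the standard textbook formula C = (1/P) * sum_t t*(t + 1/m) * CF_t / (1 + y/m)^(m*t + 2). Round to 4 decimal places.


Coupon per period c = face * coupon_rate / m = 6.600000
Periods per year m = 1; per-period yield y/m = 0.026000
Number of cashflows N = 2
Cashflows (t years, CF_t, discount factor 1/(1+y/m)^(m*t), PV):
  t = 1.0000: CF_t = 6.600000, DF = 0.974659, PV = 6.432749
  t = 2.0000: CF_t = 106.600000, DF = 0.949960, PV = 101.265727
Price P = sum_t PV_t = 107.698475
Convexity numerator sum_t t*(t + 1/m) * CF_t / (1+y/m)^(m*t + 2):
  t = 1.0000: term = 12.221706
  t = 2.0000: term = 577.190284
Convexity = (1/P) * sum = 589.411991 / 107.698475 = 5.472798

Answer: Convexity = 5.4728


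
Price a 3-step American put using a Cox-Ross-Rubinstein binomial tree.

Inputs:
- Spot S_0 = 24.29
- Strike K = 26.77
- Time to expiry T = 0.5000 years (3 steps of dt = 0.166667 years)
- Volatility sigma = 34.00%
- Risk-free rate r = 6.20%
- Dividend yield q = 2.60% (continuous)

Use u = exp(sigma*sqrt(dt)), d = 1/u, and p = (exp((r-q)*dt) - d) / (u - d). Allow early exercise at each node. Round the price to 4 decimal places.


dt = T/N = 0.166667
u = exp(sigma*sqrt(dt)) = 1.148899; d = 1/u = 0.870398
p = (exp((r-q)*dt) - d) / (u - d) = 0.486963
Discount per step: exp(-r*dt) = 0.989720
Stock lattice S(k, i) with i counting down-moves:
  k=0: S(0,0) = 24.2900
  k=1: S(1,0) = 27.9068; S(1,1) = 21.1420
  k=2: S(2,0) = 32.0621; S(2,1) = 24.2900; S(2,2) = 18.4019
  k=3: S(3,0) = 36.8361; S(3,1) = 27.9068; S(3,2) = 21.1420; S(3,3) = 16.0170
Terminal payoffs V(N, i) = max(K - S_T, 0):
  V(3,0) = 0.000000; V(3,1) = 0.000000; V(3,2) = 5.628027; V(3,3) = 10.752987
Backward induction: V(k, i) = exp(-r*dt) * [p * V(k+1, i) + (1-p) * V(k+1, i+1)]; then take max(V_cont, immediate exercise) for American.
  V(2,0) = exp(-r*dt) * [p*0.000000 + (1-p)*0.000000] = 0.000000; exercise = 0.000000; V(2,0) = max -> 0.000000
  V(2,1) = exp(-r*dt) * [p*0.000000 + (1-p)*5.628027] = 2.857702; exercise = 2.480000; V(2,1) = max -> 2.857702
  V(2,2) = exp(-r*dt) * [p*5.628027 + (1-p)*10.752987] = 8.172434; exercise = 8.368063; V(2,2) = max -> 8.368063
  V(1,0) = exp(-r*dt) * [p*0.000000 + (1-p)*2.857702] = 1.451035; exercise = 0.000000; V(1,0) = max -> 1.451035
  V(1,1) = exp(-r*dt) * [p*2.857702 + (1-p)*8.368063] = 5.626281; exercise = 5.628027; V(1,1) = max -> 5.628027
  V(0,0) = exp(-r*dt) * [p*1.451035 + (1-p)*5.628027] = 3.557039; exercise = 2.480000; V(0,0) = max -> 3.557039

Answer: Price = V(0,0) = 3.5570


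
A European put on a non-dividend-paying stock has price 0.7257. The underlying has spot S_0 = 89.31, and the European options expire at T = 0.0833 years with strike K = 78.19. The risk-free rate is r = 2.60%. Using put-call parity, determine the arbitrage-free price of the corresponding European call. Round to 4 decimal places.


Put-call parity: C - P = S_0 * exp(-qT) - K * exp(-rT).
S_0 * exp(-qT) = 89.3100 * 1.00000000 = 89.31000000
K * exp(-rT) = 78.1900 * 0.99783654 = 78.02083935
C = P + S*exp(-qT) - K*exp(-rT)
C = 0.7257 + 89.31000000 - 78.02083935 = 12.0149

Answer: Call price = 12.0149


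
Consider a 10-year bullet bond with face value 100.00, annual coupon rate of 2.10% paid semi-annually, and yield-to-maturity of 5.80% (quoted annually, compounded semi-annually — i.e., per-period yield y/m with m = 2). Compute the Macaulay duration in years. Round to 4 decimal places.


Answer: Macaulay duration = 8.8598 years

Derivation:
Coupon per period c = face * coupon_rate / m = 1.050000
Periods per year m = 2; per-period yield y/m = 0.029000
Number of cashflows N = 20
Cashflows (t years, CF_t, discount factor 1/(1+y/m)^(m*t), PV):
  t = 0.5000: CF_t = 1.050000, DF = 0.971817, PV = 1.020408
  t = 1.0000: CF_t = 1.050000, DF = 0.944429, PV = 0.991650
  t = 1.5000: CF_t = 1.050000, DF = 0.917812, PV = 0.963703
  t = 2.0000: CF_t = 1.050000, DF = 0.891946, PV = 0.936543
  t = 2.5000: CF_t = 1.050000, DF = 0.866808, PV = 0.910149
  t = 3.0000: CF_t = 1.050000, DF = 0.842379, PV = 0.884498
  t = 3.5000: CF_t = 1.050000, DF = 0.818639, PV = 0.859571
  t = 4.0000: CF_t = 1.050000, DF = 0.795567, PV = 0.835346
  t = 4.5000: CF_t = 1.050000, DF = 0.773146, PV = 0.811804
  t = 5.0000: CF_t = 1.050000, DF = 0.751357, PV = 0.788925
  t = 5.5000: CF_t = 1.050000, DF = 0.730182, PV = 0.766691
  t = 6.0000: CF_t = 1.050000, DF = 0.709603, PV = 0.745083
  t = 6.5000: CF_t = 1.050000, DF = 0.689605, PV = 0.724085
  t = 7.0000: CF_t = 1.050000, DF = 0.670170, PV = 0.703678
  t = 7.5000: CF_t = 1.050000, DF = 0.651282, PV = 0.683847
  t = 8.0000: CF_t = 1.050000, DF = 0.632928, PV = 0.664574
  t = 8.5000: CF_t = 1.050000, DF = 0.615090, PV = 0.645844
  t = 9.0000: CF_t = 1.050000, DF = 0.597755, PV = 0.627643
  t = 9.5000: CF_t = 1.050000, DF = 0.580909, PV = 0.609954
  t = 10.0000: CF_t = 101.050000, DF = 0.564537, PV = 57.046476
Price P = sum_t PV_t = 72.220472
Macaulay numerator sum_t t * PV_t:
  t * PV_t at t = 0.5000: 0.510204
  t * PV_t at t = 1.0000: 0.991650
  t * PV_t at t = 1.5000: 1.445554
  t * PV_t at t = 2.0000: 1.873086
  t * PV_t at t = 2.5000: 2.275372
  t * PV_t at t = 3.0000: 2.653495
  t * PV_t at t = 3.5000: 3.008498
  t * PV_t at t = 4.0000: 3.341383
  t * PV_t at t = 4.5000: 3.653116
  t * PV_t at t = 5.0000: 3.944623
  t * PV_t at t = 5.5000: 4.216799
  t * PV_t at t = 6.0000: 4.470500
  t * PV_t at t = 6.5000: 4.706551
  t * PV_t at t = 7.0000: 4.925747
  t * PV_t at t = 7.5000: 5.128849
  t * PV_t at t = 8.0000: 5.316591
  t * PV_t at t = 8.5000: 5.489678
  t * PV_t at t = 9.0000: 5.648785
  t * PV_t at t = 9.5000: 5.794564
  t * PV_t at t = 10.0000: 570.464762
Macaulay duration D = (sum_t t * PV_t) / P = 639.859809 / 72.220472 = 8.859812


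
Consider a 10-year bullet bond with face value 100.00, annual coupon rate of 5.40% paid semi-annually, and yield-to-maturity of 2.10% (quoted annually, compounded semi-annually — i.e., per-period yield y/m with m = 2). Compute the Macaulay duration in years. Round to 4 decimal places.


Answer: Macaulay duration = 8.1587 years

Derivation:
Coupon per period c = face * coupon_rate / m = 2.700000
Periods per year m = 2; per-period yield y/m = 0.010500
Number of cashflows N = 20
Cashflows (t years, CF_t, discount factor 1/(1+y/m)^(m*t), PV):
  t = 0.5000: CF_t = 2.700000, DF = 0.989609, PV = 2.671945
  t = 1.0000: CF_t = 2.700000, DF = 0.979326, PV = 2.644181
  t = 1.5000: CF_t = 2.700000, DF = 0.969150, PV = 2.616705
  t = 2.0000: CF_t = 2.700000, DF = 0.959080, PV = 2.589515
  t = 2.5000: CF_t = 2.700000, DF = 0.949114, PV = 2.562608
  t = 3.0000: CF_t = 2.700000, DF = 0.939252, PV = 2.535980
  t = 3.5000: CF_t = 2.700000, DF = 0.929492, PV = 2.509629
  t = 4.0000: CF_t = 2.700000, DF = 0.919834, PV = 2.483552
  t = 4.5000: CF_t = 2.700000, DF = 0.910276, PV = 2.457745
  t = 5.0000: CF_t = 2.700000, DF = 0.900818, PV = 2.432207
  t = 5.5000: CF_t = 2.700000, DF = 0.891457, PV = 2.406934
  t = 6.0000: CF_t = 2.700000, DF = 0.882194, PV = 2.381924
  t = 6.5000: CF_t = 2.700000, DF = 0.873027, PV = 2.357174
  t = 7.0000: CF_t = 2.700000, DF = 0.863956, PV = 2.332681
  t = 7.5000: CF_t = 2.700000, DF = 0.854979, PV = 2.308442
  t = 8.0000: CF_t = 2.700000, DF = 0.846095, PV = 2.284455
  t = 8.5000: CF_t = 2.700000, DF = 0.837303, PV = 2.260718
  t = 9.0000: CF_t = 2.700000, DF = 0.828603, PV = 2.237227
  t = 9.5000: CF_t = 2.700000, DF = 0.819993, PV = 2.213980
  t = 10.0000: CF_t = 102.700000, DF = 0.811472, PV = 83.338194
Price P = sum_t PV_t = 129.625798
Macaulay numerator sum_t t * PV_t:
  t * PV_t at t = 0.5000: 1.335972
  t * PV_t at t = 1.0000: 2.644181
  t * PV_t at t = 1.5000: 3.925058
  t * PV_t at t = 2.0000: 5.179031
  t * PV_t at t = 2.5000: 6.406520
  t * PV_t at t = 3.0000: 7.607941
  t * PV_t at t = 3.5000: 8.783702
  t * PV_t at t = 4.0000: 9.934207
  t * PV_t at t = 4.5000: 11.059855
  t * PV_t at t = 5.0000: 12.161036
  t * PV_t at t = 5.5000: 13.238140
  t * PV_t at t = 6.0000: 14.291546
  t * PV_t at t = 6.5000: 15.321631
  t * PV_t at t = 7.0000: 16.328766
  t * PV_t at t = 7.5000: 17.313316
  t * PV_t at t = 8.0000: 18.275643
  t * PV_t at t = 8.5000: 19.216102
  t * PV_t at t = 9.0000: 20.135043
  t * PV_t at t = 9.5000: 21.032812
  t * PV_t at t = 10.0000: 833.381944
Macaulay duration D = (sum_t t * PV_t) / P = 1057.572442 / 129.625798 = 8.158657


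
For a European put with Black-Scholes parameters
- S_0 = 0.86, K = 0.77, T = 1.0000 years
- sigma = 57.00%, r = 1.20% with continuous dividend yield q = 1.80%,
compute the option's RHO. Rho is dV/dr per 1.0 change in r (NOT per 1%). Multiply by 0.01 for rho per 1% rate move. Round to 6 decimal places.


Answer: Rho = -0.411190

Derivation:
d1 = 0.4684067972; d2 = -0.1015932028
phi(d1) = 0.3574924639; exp(-qT) = 0.9821610324; exp(-rT) = 0.9880717129
N(-d2) = 0.5404602125
Rho = -K*T*exp(-rT)*N(-d2) = -0.7700 * 1.0000 * 0.9880717129 * 0.5404602125 = -0.411190


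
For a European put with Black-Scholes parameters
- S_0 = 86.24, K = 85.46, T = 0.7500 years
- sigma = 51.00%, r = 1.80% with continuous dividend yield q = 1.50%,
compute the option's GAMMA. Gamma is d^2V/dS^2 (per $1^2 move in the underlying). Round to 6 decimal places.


Answer: Gamma = 0.010047

Derivation:
d1 = 0.2465017961; d2 = -0.1951711598
phi(d1) = 0.3870040577; exp(-qT) = 0.9888130446; exp(-rT) = 0.9865907163
Gamma = exp(-qT) * phi(d1) / (S * sigma * sqrt(T)) = 0.9888130446 * 0.3870040577 / (86.2400 * 0.5100 * 0.8660254038) = 0.010047


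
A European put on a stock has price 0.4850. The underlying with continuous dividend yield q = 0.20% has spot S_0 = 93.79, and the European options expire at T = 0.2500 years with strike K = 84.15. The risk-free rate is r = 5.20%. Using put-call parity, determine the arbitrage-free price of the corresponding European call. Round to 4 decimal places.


Answer: Call price = 11.1650

Derivation:
Put-call parity: C - P = S_0 * exp(-qT) - K * exp(-rT).
S_0 * exp(-qT) = 93.7900 * 0.99950012 = 93.74311672
K * exp(-rT) = 84.1500 * 0.98708414 = 83.06312996
C = P + S*exp(-qT) - K*exp(-rT)
C = 0.4850 + 93.74311672 - 83.06312996 = 11.1650


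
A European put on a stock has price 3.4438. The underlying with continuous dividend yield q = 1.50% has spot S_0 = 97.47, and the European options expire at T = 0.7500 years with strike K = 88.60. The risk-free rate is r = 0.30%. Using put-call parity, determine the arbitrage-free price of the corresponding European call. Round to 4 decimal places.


Put-call parity: C - P = S_0 * exp(-qT) - K * exp(-rT).
S_0 * exp(-qT) = 97.4700 * 0.98881304 = 96.37960746
K * exp(-rT) = 88.6000 * 0.99775253 = 88.40087410
C = P + S*exp(-qT) - K*exp(-rT)
C = 3.4438 + 96.37960746 - 88.40087410 = 11.4225

Answer: Call price = 11.4225


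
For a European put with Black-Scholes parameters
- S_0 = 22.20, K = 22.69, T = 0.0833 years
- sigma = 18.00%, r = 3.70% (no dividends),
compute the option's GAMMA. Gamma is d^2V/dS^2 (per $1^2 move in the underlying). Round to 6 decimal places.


Answer: Gamma = 0.327041

Derivation:
d1 = -0.3349388092; d2 = -0.3868899401
phi(d1) = 0.3771808357; exp(-qT) = 1.0000000000; exp(-rT) = 0.9969226448
Gamma = exp(-qT) * phi(d1) / (S * sigma * sqrt(T)) = 1.0000000000 * 0.3771808357 / (22.2000 * 0.1800 * 0.2886173938) = 0.327041


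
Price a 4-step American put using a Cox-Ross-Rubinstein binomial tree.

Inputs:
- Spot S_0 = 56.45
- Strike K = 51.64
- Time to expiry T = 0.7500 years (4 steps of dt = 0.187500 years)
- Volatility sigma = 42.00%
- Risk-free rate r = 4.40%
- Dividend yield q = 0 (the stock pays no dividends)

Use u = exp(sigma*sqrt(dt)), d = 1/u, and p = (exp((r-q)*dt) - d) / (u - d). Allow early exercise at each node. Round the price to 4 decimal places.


Answer: Price = V(0,0) = 5.0906

Derivation:
dt = T/N = 0.187500
u = exp(sigma*sqrt(dt)) = 1.199453; d = 1/u = 0.833714
p = (exp((r-q)*dt) - d) / (u - d) = 0.477309
Discount per step: exp(-r*dt) = 0.991784
Stock lattice S(k, i) with i counting down-moves:
  k=0: S(0,0) = 56.4500
  k=1: S(1,0) = 67.7091; S(1,1) = 47.0631
  k=2: S(2,0) = 81.2139; S(2,1) = 56.4500; S(2,2) = 39.2372
  k=3: S(3,0) = 97.4122; S(3,1) = 67.7091; S(3,2) = 47.0631; S(3,3) = 32.7126
  k=4: S(4,0) = 116.8413; S(4,1) = 81.2139; S(4,2) = 56.4500; S(4,3) = 39.2372; S(4,4) = 27.2729
Terminal payoffs V(N, i) = max(K - S_T, 0):
  V(4,0) = 0.000000; V(4,1) = 0.000000; V(4,2) = 0.000000; V(4,3) = 12.402826; V(4,4) = 24.367089
Backward induction: V(k, i) = exp(-r*dt) * [p * V(k+1, i) + (1-p) * V(k+1, i+1)]; then take max(V_cont, immediate exercise) for American.
  V(3,0) = exp(-r*dt) * [p*0.000000 + (1-p)*0.000000] = 0.000000; exercise = 0.000000; V(3,0) = max -> 0.000000
  V(3,1) = exp(-r*dt) * [p*0.000000 + (1-p)*0.000000] = 0.000000; exercise = 0.000000; V(3,1) = max -> 0.000000
  V(3,2) = exp(-r*dt) * [p*0.000000 + (1-p)*12.402826] = 6.429583; exercise = 4.576867; V(3,2) = max -> 6.429583
  V(3,3) = exp(-r*dt) * [p*12.402826 + (1-p)*24.367089] = 18.503157; exercise = 18.927434; V(3,3) = max -> 18.927434
  V(2,0) = exp(-r*dt) * [p*0.000000 + (1-p)*0.000000] = 0.000000; exercise = 0.000000; V(2,0) = max -> 0.000000
  V(2,1) = exp(-r*dt) * [p*0.000000 + (1-p)*6.429583] = 3.333074; exercise = 0.000000; V(2,1) = max -> 3.333074
  V(2,2) = exp(-r*dt) * [p*6.429583 + (1-p)*18.927434] = 12.855600; exercise = 12.402826; V(2,2) = max -> 12.855600
  V(1,0) = exp(-r*dt) * [p*0.000000 + (1-p)*3.333074] = 1.727854; exercise = 0.000000; V(1,0) = max -> 1.727854
  V(1,1) = exp(-r*dt) * [p*3.333074 + (1-p)*12.855600] = 8.242134; exercise = 4.576867; V(1,1) = max -> 8.242134
  V(0,0) = exp(-r*dt) * [p*1.727854 + (1-p)*8.242134] = 5.090639; exercise = 0.000000; V(0,0) = max -> 5.090639


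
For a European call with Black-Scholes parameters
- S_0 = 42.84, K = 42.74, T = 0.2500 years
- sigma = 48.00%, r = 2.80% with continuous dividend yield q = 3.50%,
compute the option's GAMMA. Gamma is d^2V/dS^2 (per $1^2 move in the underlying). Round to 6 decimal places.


d1 = 0.1224458154; d2 = -0.1175541846
phi(d1) = 0.3959627958; exp(-qT) = 0.9912881698; exp(-rT) = 0.9930244429
Gamma = exp(-qT) * phi(d1) / (S * sigma * sqrt(T)) = 0.9912881698 * 0.3959627958 / (42.8400 * 0.4800 * 0.5000000000) = 0.038176

Answer: Gamma = 0.038176


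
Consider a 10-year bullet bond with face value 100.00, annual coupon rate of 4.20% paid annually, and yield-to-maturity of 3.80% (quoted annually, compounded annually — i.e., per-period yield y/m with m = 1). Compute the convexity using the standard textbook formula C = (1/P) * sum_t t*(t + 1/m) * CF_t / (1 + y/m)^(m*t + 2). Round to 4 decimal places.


Answer: Convexity = 80.5578

Derivation:
Coupon per period c = face * coupon_rate / m = 4.200000
Periods per year m = 1; per-period yield y/m = 0.038000
Number of cashflows N = 10
Cashflows (t years, CF_t, discount factor 1/(1+y/m)^(m*t), PV):
  t = 1.0000: CF_t = 4.200000, DF = 0.963391, PV = 4.046243
  t = 2.0000: CF_t = 4.200000, DF = 0.928122, PV = 3.898114
  t = 3.0000: CF_t = 4.200000, DF = 0.894145, PV = 3.755409
  t = 4.0000: CF_t = 4.200000, DF = 0.861411, PV = 3.617928
  t = 5.0000: CF_t = 4.200000, DF = 0.829876, PV = 3.485479
  t = 6.0000: CF_t = 4.200000, DF = 0.799495, PV = 3.357880
  t = 7.0000: CF_t = 4.200000, DF = 0.770227, PV = 3.234952
  t = 8.0000: CF_t = 4.200000, DF = 0.742030, PV = 3.116524
  t = 9.0000: CF_t = 4.200000, DF = 0.714865, PV = 3.002432
  t = 10.0000: CF_t = 104.200000, DF = 0.688694, PV = 71.761942
Price P = sum_t PV_t = 103.276903
Convexity numerator sum_t t*(t + 1/m) * CF_t / (1+y/m)^(m*t + 2):
  t = 1.0000: term = 7.510818
  t = 2.0000: term = 21.707566
  t = 3.0000: term = 41.825753
  t = 4.0000: term = 67.157600
  t = 5.0000: term = 97.048554
  t = 6.0000: term = 130.894004
  t = 7.0000: term = 168.136164
  t = 8.0000: term = 208.261145
  t = 9.0000: term = 250.796177
  t = 10.0000: term = 7326.425908
Convexity = (1/P) * sum = 8319.763689 / 103.276903 = 80.557835


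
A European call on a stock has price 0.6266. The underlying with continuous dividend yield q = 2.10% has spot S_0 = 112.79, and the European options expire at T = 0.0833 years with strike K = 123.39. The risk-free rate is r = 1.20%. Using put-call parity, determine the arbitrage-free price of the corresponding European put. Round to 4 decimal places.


Answer: Put price = 11.3005

Derivation:
Put-call parity: C - P = S_0 * exp(-qT) - K * exp(-rT).
S_0 * exp(-qT) = 112.7900 * 0.99825223 = 112.59286892
K * exp(-rT) = 123.3900 * 0.99900090 = 123.26672098
P = C - S*exp(-qT) + K*exp(-rT)
P = 0.6266 - 112.59286892 + 123.26672098 = 11.3005


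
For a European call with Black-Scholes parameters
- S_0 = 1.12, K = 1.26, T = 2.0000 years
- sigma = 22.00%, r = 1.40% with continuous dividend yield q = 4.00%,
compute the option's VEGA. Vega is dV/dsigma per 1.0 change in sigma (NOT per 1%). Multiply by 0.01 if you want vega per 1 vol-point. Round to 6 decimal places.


Answer: Vega = 0.540565

Derivation:
d1 = -0.3901398529; d2 = -0.7012668366
phi(d1) = 0.3697075151; exp(-qT) = 0.9231163464; exp(-rT) = 0.9723883668
Vega = S * exp(-qT) * phi(d1) * sqrt(T) = 1.1200 * 0.9231163464 * 0.3697075151 * 1.4142135624 = 0.540565


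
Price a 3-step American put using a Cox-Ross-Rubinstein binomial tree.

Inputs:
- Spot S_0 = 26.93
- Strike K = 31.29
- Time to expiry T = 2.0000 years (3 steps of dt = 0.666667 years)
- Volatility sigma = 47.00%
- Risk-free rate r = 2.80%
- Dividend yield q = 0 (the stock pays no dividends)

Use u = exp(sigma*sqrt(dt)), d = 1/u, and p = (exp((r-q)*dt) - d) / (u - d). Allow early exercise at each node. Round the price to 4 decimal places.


Answer: Price = V(0,0) = 9.3208

Derivation:
dt = T/N = 0.666667
u = exp(sigma*sqrt(dt)) = 1.467783; d = 1/u = 0.681299
p = (exp((r-q)*dt) - d) / (u - d) = 0.429179
Discount per step: exp(-r*dt) = 0.981506
Stock lattice S(k, i) with i counting down-moves:
  k=0: S(0,0) = 26.9300
  k=1: S(1,0) = 39.5274; S(1,1) = 18.3474
  k=2: S(2,0) = 58.0177; S(2,1) = 26.9300; S(2,2) = 12.5001
  k=3: S(3,0) = 85.1574; S(3,1) = 39.5274; S(3,2) = 18.3474; S(3,3) = 8.5163
Terminal payoffs V(N, i) = max(K - S_T, 0):
  V(3,0) = 0.000000; V(3,1) = 0.000000; V(3,2) = 12.942607; V(3,3) = 22.773711
Backward induction: V(k, i) = exp(-r*dt) * [p * V(k+1, i) + (1-p) * V(k+1, i+1)]; then take max(V_cont, immediate exercise) for American.
  V(2,0) = exp(-r*dt) * [p*0.000000 + (1-p)*0.000000] = 0.000000; exercise = 0.000000; V(2,0) = max -> 0.000000
  V(2,1) = exp(-r*dt) * [p*0.000000 + (1-p)*12.942607] = 7.251281; exercise = 4.360000; V(2,1) = max -> 7.251281
  V(2,2) = exp(-r*dt) * [p*12.942607 + (1-p)*22.773711] = 18.211269; exercise = 18.789932; V(2,2) = max -> 18.789932
  V(1,0) = exp(-r*dt) * [p*0.000000 + (1-p)*7.251281] = 4.062634; exercise = 0.000000; V(1,0) = max -> 4.062634
  V(1,1) = exp(-r*dt) * [p*7.251281 + (1-p)*18.789932] = 13.581874; exercise = 12.942607; V(1,1) = max -> 13.581874
  V(0,0) = exp(-r*dt) * [p*4.062634 + (1-p)*13.581874] = 9.320792; exercise = 4.360000; V(0,0) = max -> 9.320792


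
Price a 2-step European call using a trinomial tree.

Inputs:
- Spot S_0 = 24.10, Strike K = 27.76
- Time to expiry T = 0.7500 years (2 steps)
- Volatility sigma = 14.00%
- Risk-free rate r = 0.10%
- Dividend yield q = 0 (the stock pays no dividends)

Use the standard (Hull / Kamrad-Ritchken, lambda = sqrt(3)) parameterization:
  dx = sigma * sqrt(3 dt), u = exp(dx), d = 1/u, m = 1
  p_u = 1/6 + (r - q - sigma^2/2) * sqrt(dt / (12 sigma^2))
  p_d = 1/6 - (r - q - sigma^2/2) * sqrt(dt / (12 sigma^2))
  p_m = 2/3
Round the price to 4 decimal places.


Answer: Price = V(0,0) = 0.1540

Derivation:
dt = T/N = 0.375000; dx = sigma*sqrt(3*dt) = 0.148492
u = exp(dx) = 1.160084; d = 1/u = 0.862007
p_u = 0.155555, p_m = 0.666667, p_d = 0.177778
Discount per step: exp(-r*dt) = 0.999625
Stock lattice S(k, j) with j the centered position index:
  k=0: S(0,+0) = 24.1000
  k=1: S(1,-1) = 20.7744; S(1,+0) = 24.1000; S(1,+1) = 27.9580
  k=2: S(2,-2) = 17.9076; S(2,-1) = 20.7744; S(2,+0) = 24.1000; S(2,+1) = 27.9580; S(2,+2) = 32.4337
Terminal payoffs V(N, j) = max(S_T - K, 0):
  V(2,-2) = 0.000000; V(2,-1) = 0.000000; V(2,+0) = 0.000000; V(2,+1) = 0.198025; V(2,+2) = 4.673657
Backward induction: V(k, j) = exp(-r*dt) * [p_u * V(k+1, j+1) + p_m * V(k+1, j) + p_d * V(k+1, j-1)]
  V(1,-1) = exp(-r*dt) * [p_u*0.000000 + p_m*0.000000 + p_d*0.000000] = 0.000000
  V(1,+0) = exp(-r*dt) * [p_u*0.198025 + p_m*0.000000 + p_d*0.000000] = 0.030792
  V(1,+1) = exp(-r*dt) * [p_u*4.673657 + p_m*0.198025 + p_d*0.000000] = 0.858705
  V(0,+0) = exp(-r*dt) * [p_u*0.858705 + p_m*0.030792 + p_d*0.000000] = 0.154046


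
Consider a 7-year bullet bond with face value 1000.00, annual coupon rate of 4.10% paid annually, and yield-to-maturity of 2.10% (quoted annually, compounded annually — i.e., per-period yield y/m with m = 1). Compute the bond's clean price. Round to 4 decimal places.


Answer: Price = 1128.9437

Derivation:
Coupon per period c = face * coupon_rate / m = 41.000000
Periods per year m = 1; per-period yield y/m = 0.021000
Number of cashflows N = 7
Cashflows (t years, CF_t, discount factor 1/(1+y/m)^(m*t), PV):
  t = 1.0000: CF_t = 41.000000, DF = 0.979432, PV = 40.156709
  t = 2.0000: CF_t = 41.000000, DF = 0.959287, PV = 39.330763
  t = 3.0000: CF_t = 41.000000, DF = 0.939556, PV = 38.521805
  t = 4.0000: CF_t = 41.000000, DF = 0.920231, PV = 37.729486
  t = 5.0000: CF_t = 41.000000, DF = 0.901304, PV = 36.953463
  t = 6.0000: CF_t = 41.000000, DF = 0.882766, PV = 36.193402
  t = 7.0000: CF_t = 1041.000000, DF = 0.864609, PV = 900.058080
Price P = sum_t PV_t = 1128.943708


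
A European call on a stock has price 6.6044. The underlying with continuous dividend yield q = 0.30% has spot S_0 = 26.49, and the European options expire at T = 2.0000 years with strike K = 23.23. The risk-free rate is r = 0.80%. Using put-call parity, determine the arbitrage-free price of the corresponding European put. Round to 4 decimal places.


Put-call parity: C - P = S_0 * exp(-qT) - K * exp(-rT).
S_0 * exp(-qT) = 26.4900 * 0.99401796 = 26.33153587
K * exp(-rT) = 23.2300 * 0.98412732 = 22.86127764
P = C - S*exp(-qT) + K*exp(-rT)
P = 6.6044 - 26.33153587 + 22.86127764 = 3.1341

Answer: Put price = 3.1341


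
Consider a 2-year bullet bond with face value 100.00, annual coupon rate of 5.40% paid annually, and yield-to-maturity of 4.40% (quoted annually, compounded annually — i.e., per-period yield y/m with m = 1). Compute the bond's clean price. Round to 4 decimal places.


Answer: Price = 101.8753

Derivation:
Coupon per period c = face * coupon_rate / m = 5.400000
Periods per year m = 1; per-period yield y/m = 0.044000
Number of cashflows N = 2
Cashflows (t years, CF_t, discount factor 1/(1+y/m)^(m*t), PV):
  t = 1.0000: CF_t = 5.400000, DF = 0.957854, PV = 5.172414
  t = 2.0000: CF_t = 105.400000, DF = 0.917485, PV = 96.702926
Price P = sum_t PV_t = 101.875339


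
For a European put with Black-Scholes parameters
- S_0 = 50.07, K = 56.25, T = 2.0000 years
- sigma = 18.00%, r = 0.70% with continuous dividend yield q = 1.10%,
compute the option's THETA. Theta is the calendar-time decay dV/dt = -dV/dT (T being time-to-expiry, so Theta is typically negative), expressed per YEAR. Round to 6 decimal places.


d1 = -0.3613473366; d2 = -0.6159057778
phi(d1) = 0.3737289481; exp(-qT) = 0.9782402351; exp(-rT) = 0.9860975443
Theta = -S*exp(-qT)*phi(d1)*sigma/(2*sqrt(T)) + r*K*exp(-rT)*N(-d2) - q*S*exp(-qT)*N(-d1)
N(-d1) = 0.6410800943; N(-d2) = 0.7310216460; sqrt(T) = 1.4142135624
Term 1 = -50.0700 * 0.9782402351 * 0.3737289481 * 0.1800 / (2 * 1.4142135624) = -1.1649502071
Term 2 = 0.0070 * 56.2500 * 0.9860975443 * 0.7310216460 = 0.2838380934
Term 3 = -0.0110 * 50.0700 * 0.9782402351 * 0.6410800943 = -0.3454045786
Theta = -1.1649502071 + (0.2838380934) + (-0.3454045786) = -1.226517

Answer: Theta = -1.226517


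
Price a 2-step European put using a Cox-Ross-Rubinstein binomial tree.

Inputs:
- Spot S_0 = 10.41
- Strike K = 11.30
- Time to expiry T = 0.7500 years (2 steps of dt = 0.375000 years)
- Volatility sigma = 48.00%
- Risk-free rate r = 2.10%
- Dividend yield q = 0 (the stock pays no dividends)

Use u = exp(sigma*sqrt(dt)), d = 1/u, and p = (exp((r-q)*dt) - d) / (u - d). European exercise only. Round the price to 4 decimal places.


dt = T/N = 0.375000
u = exp(sigma*sqrt(dt)) = 1.341702; d = 1/u = 0.745322
p = (exp((r-q)*dt) - d) / (u - d) = 0.440297
Discount per step: exp(-r*dt) = 0.992156
Stock lattice S(k, i) with i counting down-moves:
  k=0: S(0,0) = 10.4100
  k=1: S(1,0) = 13.9671; S(1,1) = 7.7588
  k=2: S(2,0) = 18.7397; S(2,1) = 10.4100; S(2,2) = 5.7828
Terminal payoffs V(N, i) = max(K - S_T, 0):
  V(2,0) = 0.000000; V(2,1) = 0.890000; V(2,2) = 5.517192
Backward induction: V(k, i) = exp(-r*dt) * [p * V(k+1, i) + (1-p) * V(k+1, i+1)].
  V(1,0) = exp(-r*dt) * [p*0.000000 + (1-p)*0.890000] = 0.494229
  V(1,1) = exp(-r*dt) * [p*0.890000 + (1-p)*5.517192] = 3.452559
  V(0,0) = exp(-r*dt) * [p*0.494229 + (1-p)*3.452559] = 2.133151

Answer: Price = V(0,0) = 2.1332


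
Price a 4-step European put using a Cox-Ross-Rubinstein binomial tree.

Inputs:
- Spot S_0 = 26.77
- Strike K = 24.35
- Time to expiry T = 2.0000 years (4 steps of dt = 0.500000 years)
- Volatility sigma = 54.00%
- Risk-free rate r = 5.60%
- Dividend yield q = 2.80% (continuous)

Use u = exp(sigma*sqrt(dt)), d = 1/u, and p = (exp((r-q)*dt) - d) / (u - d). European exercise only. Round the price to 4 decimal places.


dt = T/N = 0.500000
u = exp(sigma*sqrt(dt)) = 1.464974; d = 1/u = 0.682606
p = (exp((r-q)*dt) - d) / (u - d) = 0.423704
Discount per step: exp(-r*dt) = 0.972388
Stock lattice S(k, i) with i counting down-moves:
  k=0: S(0,0) = 26.7700
  k=1: S(1,0) = 39.2174; S(1,1) = 18.2734
  k=2: S(2,0) = 57.4524; S(2,1) = 26.7700; S(2,2) = 12.4735
  k=3: S(3,0) = 84.1663; S(3,1) = 39.2174; S(3,2) = 18.2734; S(3,3) = 8.5145
  k=4: S(4,0) = 123.3015; S(4,1) = 57.4524; S(4,2) = 26.7700; S(4,3) = 12.4735; S(4,4) = 5.8120
Terminal payoffs V(N, i) = max(K - S_T, 0):
  V(4,0) = 0.000000; V(4,1) = 0.000000; V(4,2) = 0.000000; V(4,3) = 11.876498; V(4,4) = 18.537962
Backward induction: V(k, i) = exp(-r*dt) * [p * V(k+1, i) + (1-p) * V(k+1, i+1)].
  V(3,0) = exp(-r*dt) * [p*0.000000 + (1-p)*0.000000] = 0.000000
  V(3,1) = exp(-r*dt) * [p*0.000000 + (1-p)*0.000000] = 0.000000
  V(3,2) = exp(-r*dt) * [p*0.000000 + (1-p)*11.876498] = 6.655394
  V(3,3) = exp(-r*dt) * [p*11.876498 + (1-p)*18.537962] = 15.281544
  V(2,0) = exp(-r*dt) * [p*0.000000 + (1-p)*0.000000] = 0.000000
  V(2,1) = exp(-r*dt) * [p*0.000000 + (1-p)*6.655394] = 3.729573
  V(2,2) = exp(-r*dt) * [p*6.655394 + (1-p)*15.281544] = 11.305580
  V(1,0) = exp(-r*dt) * [p*0.000000 + (1-p)*3.729573] = 2.089992
  V(1,1) = exp(-r*dt) * [p*3.729573 + (1-p)*11.305580] = 7.872063
  V(0,0) = exp(-r*dt) * [p*2.089992 + (1-p)*7.872063] = 5.272461

Answer: Price = V(0,0) = 5.2725


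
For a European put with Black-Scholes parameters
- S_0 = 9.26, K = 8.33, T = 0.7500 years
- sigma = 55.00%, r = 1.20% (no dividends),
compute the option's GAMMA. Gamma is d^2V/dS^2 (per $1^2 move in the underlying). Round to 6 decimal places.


Answer: Gamma = 0.080636

Derivation:
d1 = 0.4792597023; d2 = 0.0029457303
phi(d1) = 0.3556587894; exp(-qT) = 1.0000000000; exp(-rT) = 0.9910403788
Gamma = exp(-qT) * phi(d1) / (S * sigma * sqrt(T)) = 1.0000000000 * 0.3556587894 / (9.2600 * 0.5500 * 0.8660254038) = 0.080636


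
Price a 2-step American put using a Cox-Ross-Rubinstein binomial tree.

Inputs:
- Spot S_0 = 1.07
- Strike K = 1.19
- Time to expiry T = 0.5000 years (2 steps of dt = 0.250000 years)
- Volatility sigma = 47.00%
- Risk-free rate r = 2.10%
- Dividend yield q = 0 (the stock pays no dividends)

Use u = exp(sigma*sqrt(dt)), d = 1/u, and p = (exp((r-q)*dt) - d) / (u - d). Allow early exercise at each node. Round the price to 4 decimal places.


Answer: Price = V(0,0) = 0.2168

Derivation:
dt = T/N = 0.250000
u = exp(sigma*sqrt(dt)) = 1.264909; d = 1/u = 0.790571
p = (exp((r-q)*dt) - d) / (u - d) = 0.452616
Discount per step: exp(-r*dt) = 0.994764
Stock lattice S(k, i) with i counting down-moves:
  k=0: S(0,0) = 1.0700
  k=1: S(1,0) = 1.3535; S(1,1) = 0.8459
  k=2: S(2,0) = 1.7120; S(2,1) = 1.0700; S(2,2) = 0.6688
Terminal payoffs V(N, i) = max(K - S_T, 0):
  V(2,0) = 0.000000; V(2,1) = 0.120000; V(2,2) = 0.521248
Backward induction: V(k, i) = exp(-r*dt) * [p * V(k+1, i) + (1-p) * V(k+1, i+1)]; then take max(V_cont, immediate exercise) for American.
  V(1,0) = exp(-r*dt) * [p*0.000000 + (1-p)*0.120000] = 0.065342; exercise = 0.000000; V(1,0) = max -> 0.065342
  V(1,1) = exp(-r*dt) * [p*0.120000 + (1-p)*0.521248] = 0.337858; exercise = 0.344089; V(1,1) = max -> 0.344089
  V(0,0) = exp(-r*dt) * [p*0.065342 + (1-p)*0.344089] = 0.216783; exercise = 0.120000; V(0,0) = max -> 0.216783


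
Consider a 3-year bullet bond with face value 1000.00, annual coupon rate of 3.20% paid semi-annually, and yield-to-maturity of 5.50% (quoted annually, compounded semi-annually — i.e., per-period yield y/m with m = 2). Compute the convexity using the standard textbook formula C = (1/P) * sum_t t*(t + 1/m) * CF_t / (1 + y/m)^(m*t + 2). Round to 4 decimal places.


Coupon per period c = face * coupon_rate / m = 16.000000
Periods per year m = 2; per-period yield y/m = 0.027500
Number of cashflows N = 6
Cashflows (t years, CF_t, discount factor 1/(1+y/m)^(m*t), PV):
  t = 0.5000: CF_t = 16.000000, DF = 0.973236, PV = 15.571776
  t = 1.0000: CF_t = 16.000000, DF = 0.947188, PV = 15.155013
  t = 1.5000: CF_t = 16.000000, DF = 0.921838, PV = 14.749405
  t = 2.0000: CF_t = 16.000000, DF = 0.897166, PV = 14.354652
  t = 2.5000: CF_t = 16.000000, DF = 0.873154, PV = 13.970464
  t = 3.0000: CF_t = 1016.000000, DF = 0.849785, PV = 863.381472
Price P = sum_t PV_t = 937.182782
Convexity numerator sum_t t*(t + 1/m) * CF_t / (1+y/m)^(m*t + 2):
  t = 0.5000: term = 7.374702
  t = 1.0000: term = 21.531978
  t = 1.5000: term = 41.911392
  t = 2.0000: term = 67.982793
  t = 2.5000: term = 99.244953
  t = 3.0000: term = 8586.740982
Convexity = (1/P) * sum = 8824.786800 / 937.182782 = 9.416292

Answer: Convexity = 9.4163


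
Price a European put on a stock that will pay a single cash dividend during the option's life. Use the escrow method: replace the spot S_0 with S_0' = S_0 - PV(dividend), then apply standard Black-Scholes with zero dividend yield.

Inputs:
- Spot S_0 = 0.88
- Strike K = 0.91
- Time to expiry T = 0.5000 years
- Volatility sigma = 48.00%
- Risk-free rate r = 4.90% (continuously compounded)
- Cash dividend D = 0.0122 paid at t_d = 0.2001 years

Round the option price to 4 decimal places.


Answer: Price = 0.1286

Derivation:
PV(D) = D * exp(-r * t_d) = 0.0122 * 0.99024301 = 0.01208096
S_0' = S_0 - PV(D) = 0.8800 - 0.01208096 = 0.86791904
d1 = (ln(S_0'/K) + (r + sigma^2/2)*T) / (sigma*sqrt(T)) = 0.10239446
d2 = d1 - sigma*sqrt(T) = -0.23701679
exp(-rT) = 0.97579769
N(-d1) = 0.45922179; N(-d2) = 0.59367812
P = K * exp(-rT) * N(-d2) - S_0' * N(-d1) = 0.9100 * 0.97579769 * 0.59367812 - 0.86791904 * 0.45922179 = 0.1286


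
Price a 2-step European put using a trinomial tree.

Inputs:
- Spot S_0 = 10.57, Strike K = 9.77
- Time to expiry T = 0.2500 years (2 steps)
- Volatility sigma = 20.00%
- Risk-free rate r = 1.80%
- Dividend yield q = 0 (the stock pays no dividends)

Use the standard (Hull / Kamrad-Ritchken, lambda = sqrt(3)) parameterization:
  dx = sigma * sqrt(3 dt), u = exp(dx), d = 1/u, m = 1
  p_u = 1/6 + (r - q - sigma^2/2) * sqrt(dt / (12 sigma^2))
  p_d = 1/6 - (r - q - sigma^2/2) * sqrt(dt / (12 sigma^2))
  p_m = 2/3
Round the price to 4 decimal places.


dt = T/N = 0.125000; dx = sigma*sqrt(3*dt) = 0.122474
u = exp(dx) = 1.130290; d = 1/u = 0.884728
p_u = 0.165646, p_m = 0.666667, p_d = 0.167687
Discount per step: exp(-r*dt) = 0.997753
Stock lattice S(k, j) with j the centered position index:
  k=0: S(0,+0) = 10.5700
  k=1: S(1,-1) = 9.3516; S(1,+0) = 10.5700; S(1,+1) = 11.9472
  k=2: S(2,-2) = 8.2736; S(2,-1) = 9.3516; S(2,+0) = 10.5700; S(2,+1) = 11.9472; S(2,+2) = 13.5038
Terminal payoffs V(N, j) = max(K - S_T, 0):
  V(2,-2) = 1.496391; V(2,-1) = 0.418420; V(2,+0) = 0.000000; V(2,+1) = 0.000000; V(2,+2) = 0.000000
Backward induction: V(k, j) = exp(-r*dt) * [p_u * V(k+1, j+1) + p_m * V(k+1, j) + p_d * V(k+1, j-1)]
  V(1,-1) = exp(-r*dt) * [p_u*0.000000 + p_m*0.418420 + p_d*1.496391] = 0.528682
  V(1,+0) = exp(-r*dt) * [p_u*0.000000 + p_m*0.000000 + p_d*0.418420] = 0.070006
  V(1,+1) = exp(-r*dt) * [p_u*0.000000 + p_m*0.000000 + p_d*0.000000] = 0.000000
  V(0,+0) = exp(-r*dt) * [p_u*0.000000 + p_m*0.070006 + p_d*0.528682] = 0.135020

Answer: Price = V(0,0) = 0.1350


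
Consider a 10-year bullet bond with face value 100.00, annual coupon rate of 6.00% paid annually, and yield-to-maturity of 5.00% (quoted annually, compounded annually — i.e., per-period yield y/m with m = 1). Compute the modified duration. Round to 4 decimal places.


Answer: Modified duration = 7.5163

Derivation:
Coupon per period c = face * coupon_rate / m = 6.000000
Periods per year m = 1; per-period yield y/m = 0.050000
Number of cashflows N = 10
Cashflows (t years, CF_t, discount factor 1/(1+y/m)^(m*t), PV):
  t = 1.0000: CF_t = 6.000000, DF = 0.952381, PV = 5.714286
  t = 2.0000: CF_t = 6.000000, DF = 0.907029, PV = 5.442177
  t = 3.0000: CF_t = 6.000000, DF = 0.863838, PV = 5.183026
  t = 4.0000: CF_t = 6.000000, DF = 0.822702, PV = 4.936215
  t = 5.0000: CF_t = 6.000000, DF = 0.783526, PV = 4.701157
  t = 6.0000: CF_t = 6.000000, DF = 0.746215, PV = 4.477292
  t = 7.0000: CF_t = 6.000000, DF = 0.710681, PV = 4.264088
  t = 8.0000: CF_t = 6.000000, DF = 0.676839, PV = 4.061036
  t = 9.0000: CF_t = 6.000000, DF = 0.644609, PV = 3.867653
  t = 10.0000: CF_t = 106.000000, DF = 0.613913, PV = 65.074805
Price P = sum_t PV_t = 107.721735
First compute Macaulay numerator sum_t t * PV_t:
  t * PV_t at t = 1.0000: 5.714286
  t * PV_t at t = 2.0000: 10.884354
  t * PV_t at t = 3.0000: 15.549077
  t * PV_t at t = 4.0000: 19.744859
  t * PV_t at t = 5.0000: 23.505785
  t * PV_t at t = 6.0000: 26.863754
  t * PV_t at t = 7.0000: 29.848616
  t * PV_t at t = 8.0000: 32.488289
  t * PV_t at t = 9.0000: 34.808881
  t * PV_t at t = 10.0000: 650.748049
Macaulay duration D = 850.155950 / 107.721735 = 7.892149
Modified duration = D / (1 + y/m) = 7.892149 / (1 + 0.050000) = 7.516332


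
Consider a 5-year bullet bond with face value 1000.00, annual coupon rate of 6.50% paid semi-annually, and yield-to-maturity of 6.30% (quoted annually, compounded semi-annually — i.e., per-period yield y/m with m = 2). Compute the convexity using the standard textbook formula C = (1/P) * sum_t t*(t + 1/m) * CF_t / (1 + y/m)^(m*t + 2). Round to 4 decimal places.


Coupon per period c = face * coupon_rate / m = 32.500000
Periods per year m = 2; per-period yield y/m = 0.031500
Number of cashflows N = 10
Cashflows (t years, CF_t, discount factor 1/(1+y/m)^(m*t), PV):
  t = 0.5000: CF_t = 32.500000, DF = 0.969462, PV = 31.507513
  t = 1.0000: CF_t = 32.500000, DF = 0.939856, PV = 30.545335
  t = 1.5000: CF_t = 32.500000, DF = 0.911155, PV = 29.612540
  t = 2.0000: CF_t = 32.500000, DF = 0.883330, PV = 28.708231
  t = 2.5000: CF_t = 32.500000, DF = 0.856355, PV = 27.831538
  t = 3.0000: CF_t = 32.500000, DF = 0.830204, PV = 26.981617
  t = 3.5000: CF_t = 32.500000, DF = 0.804851, PV = 26.157651
  t = 4.0000: CF_t = 32.500000, DF = 0.780272, PV = 25.358847
  t = 4.5000: CF_t = 32.500000, DF = 0.756444, PV = 24.584437
  t = 5.0000: CF_t = 1032.500000, DF = 0.733344, PV = 757.177565
Price P = sum_t PV_t = 1008.465273
Convexity numerator sum_t t*(t + 1/m) * CF_t / (1+y/m)^(m*t + 2):
  t = 0.5000: term = 14.806270
  t = 1.0000: term = 43.062346
  t = 1.5000: term = 83.494613
  t = 2.0000: term = 134.908083
  t = 2.5000: term = 196.182380
  t = 3.0000: term = 266.267893
  t = 3.5000: term = 344.182120
  t = 4.0000: term = 429.006175
  t = 4.5000: term = 519.881453
  t = 5.0000: term = 19570.051406
Convexity = (1/P) * sum = 21601.842738 / 1008.465273 = 21.420512

Answer: Convexity = 21.4205
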